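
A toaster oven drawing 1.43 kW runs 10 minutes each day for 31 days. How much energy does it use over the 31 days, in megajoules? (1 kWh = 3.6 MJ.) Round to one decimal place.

Runtime = 10 min × 31 = 310 min = 5.166666… h
Energy = 1.43 kW × 5.166666… h = 7.388333… kWh
= 7.388333… × 3.6 MJ = 26.6 MJ

26.6 MJ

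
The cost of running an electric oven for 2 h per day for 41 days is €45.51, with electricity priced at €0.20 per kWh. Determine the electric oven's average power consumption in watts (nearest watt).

2775 W

Energy = €45.51 ÷ €0.20/kWh = 227.55 kWh
Runtime = 2 h/day × 41 days = 82 h
Power = 227.55 kWh ÷ 82 h = 2.775 kW = 2775 W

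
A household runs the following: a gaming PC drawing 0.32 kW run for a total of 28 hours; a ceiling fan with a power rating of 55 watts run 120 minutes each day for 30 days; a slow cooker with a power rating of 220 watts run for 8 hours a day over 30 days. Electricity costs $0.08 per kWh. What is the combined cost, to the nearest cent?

gaming PC: 0.32 kW × 28 h = 8.96 kWh
ceiling fan: Runtime = 120 min × 30 = 3600 min = 60 h
ceiling fan: 0.055 kW × 60 h = 3.3 kWh
slow cooker: Runtime = 8 h/day × 30 days = 240 h
slow cooker: 0.22 kW × 240 h = 52.8 kWh
Total energy = 65.06 kWh
Cost = 65.06 × $0.08 = $5.20

$5.20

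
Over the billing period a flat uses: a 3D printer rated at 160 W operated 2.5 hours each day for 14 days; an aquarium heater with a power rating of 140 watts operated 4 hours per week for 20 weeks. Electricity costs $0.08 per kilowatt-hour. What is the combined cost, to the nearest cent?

3D printer: Runtime = 2.5 h/day × 14 days = 35 h
3D printer: 0.16 kW × 35 h = 5.6 kWh
aquarium heater: Runtime = 4 h/week × 20 weeks = 80 h
aquarium heater: 0.14 kW × 80 h = 11.2 kWh
Total energy = 16.8 kWh
Cost = 16.8 × $0.08 = $1.34

$1.34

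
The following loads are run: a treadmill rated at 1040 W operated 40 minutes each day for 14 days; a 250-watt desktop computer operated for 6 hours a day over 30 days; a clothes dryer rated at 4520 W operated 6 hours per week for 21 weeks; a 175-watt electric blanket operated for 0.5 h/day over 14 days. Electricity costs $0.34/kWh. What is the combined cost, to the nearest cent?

treadmill: Runtime = 40 min × 14 = 560 min = 9.333333… h
treadmill: 1.04 kW × 9.333333… h = 9.706666… kWh
desktop computer: Runtime = 6 h/day × 30 days = 180 h
desktop computer: 0.25 kW × 180 h = 45 kWh
clothes dryer: Runtime = 6 h/week × 21 weeks = 126 h
clothes dryer: 4.52 kW × 126 h = 569.52 kWh
electric blanket: Runtime = 0.5 h/day × 14 days = 7 h
electric blanket: 0.175 kW × 7 h = 1.225 kWh
Total energy = 625.451666… kWh
Cost = 625.451666… × $0.34 = $212.65

$212.65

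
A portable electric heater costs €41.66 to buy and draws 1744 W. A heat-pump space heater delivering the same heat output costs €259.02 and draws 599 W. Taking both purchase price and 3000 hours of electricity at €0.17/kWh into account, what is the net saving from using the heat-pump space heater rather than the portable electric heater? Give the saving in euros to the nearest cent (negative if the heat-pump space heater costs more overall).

portable electric heater: €41.66 + (1744/1000) kW × 3000 h × €0.17 = €41.66 + €889.44 = €931.1
heat-pump space heater: €259.02 + (599/1000) kW × 3000 h × €0.17 = €259.02 + €305.49 = €564.51
Saving = €931.1 − €564.51 = €366.59

€366.59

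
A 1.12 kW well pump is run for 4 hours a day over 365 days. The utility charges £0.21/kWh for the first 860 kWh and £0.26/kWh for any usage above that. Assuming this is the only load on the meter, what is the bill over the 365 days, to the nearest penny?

£382.15

Runtime = 4 h/day × 365 days = 1460 h
Energy = 1.12 kW × 1460 h = 1635.2 kWh
Tier 1 (0–860 kWh): 860 × £0.21 = £180.6
Above 860 kWh: 775.2 × £0.26 = £201.552
Bill = £382.15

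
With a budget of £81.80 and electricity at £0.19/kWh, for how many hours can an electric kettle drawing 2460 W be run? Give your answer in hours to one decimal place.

Energy available = £81.80 ÷ £0.19/kWh = 430.5263 kWh
Hours = 430.5263 kWh ÷ 2.46 kW = 175.0 h

175.0 h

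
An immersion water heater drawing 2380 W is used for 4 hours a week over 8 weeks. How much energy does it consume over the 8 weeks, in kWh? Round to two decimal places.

Runtime = 4 h/week × 8 weeks = 32 h
Energy = 2.38 kW × 32 h = 76.16 kWh

76.16 kWh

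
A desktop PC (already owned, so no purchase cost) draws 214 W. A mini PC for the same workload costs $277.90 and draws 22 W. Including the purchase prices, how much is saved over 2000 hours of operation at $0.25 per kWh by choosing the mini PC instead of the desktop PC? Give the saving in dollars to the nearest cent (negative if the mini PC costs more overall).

desktop PC: $0.00 + (214/1000) kW × 2000 h × $0.25 = $0.00 + $107 = $107
mini PC: $277.90 + (22/1000) kW × 2000 h × $0.25 = $277.90 + $11 = $288.9
Saving = $107 − $288.9 = −$181.9

-$181.90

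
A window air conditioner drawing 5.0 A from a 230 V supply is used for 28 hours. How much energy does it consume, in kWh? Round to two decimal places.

32.20 kWh

Power = 5.0 A × 230 V = 1150 W = 1.15 kW
Energy = 1.15 kW × 28 h = 32.2 kWh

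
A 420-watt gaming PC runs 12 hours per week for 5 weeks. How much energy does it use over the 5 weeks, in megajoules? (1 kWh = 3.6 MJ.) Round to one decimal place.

Runtime = 12 h/week × 5 weeks = 60 h
Energy = 0.42 kW × 60 h = 25.2 kWh
= 25.2 × 3.6 MJ = 90.7 MJ

90.7 MJ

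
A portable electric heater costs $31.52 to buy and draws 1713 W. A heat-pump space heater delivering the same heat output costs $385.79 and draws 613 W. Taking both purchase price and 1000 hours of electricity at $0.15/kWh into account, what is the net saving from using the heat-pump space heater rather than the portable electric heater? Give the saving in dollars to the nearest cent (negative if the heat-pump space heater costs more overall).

portable electric heater: $31.52 + (1713/1000) kW × 1000 h × $0.15 = $31.52 + $256.95 = $288.47
heat-pump space heater: $385.79 + (613/1000) kW × 1000 h × $0.15 = $385.79 + $91.95 = $477.74
Saving = $288.47 − $477.74 = −$189.27

-$189.27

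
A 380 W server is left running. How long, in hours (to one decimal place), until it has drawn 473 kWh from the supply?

1244.7 h

Hours = 473 kWh ÷ 0.38 kW = 1244.7 h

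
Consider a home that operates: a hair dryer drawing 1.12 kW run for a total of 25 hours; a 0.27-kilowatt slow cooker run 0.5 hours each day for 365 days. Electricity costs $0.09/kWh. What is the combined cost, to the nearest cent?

$6.95

hair dryer: 1.12 kW × 25 h = 28 kWh
slow cooker: Runtime = 0.5 h/day × 365 days = 182.5 h
slow cooker: 0.27 kW × 182.5 h = 49.275 kWh
Total energy = 77.275 kWh
Cost = 77.275 × $0.09 = $6.95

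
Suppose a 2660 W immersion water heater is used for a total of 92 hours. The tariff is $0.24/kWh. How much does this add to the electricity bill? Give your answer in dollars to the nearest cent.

$58.73

Energy = 2.66 kW × 92 h = 244.72 kWh
Cost = 244.72 kWh × $0.24/kWh = $58.73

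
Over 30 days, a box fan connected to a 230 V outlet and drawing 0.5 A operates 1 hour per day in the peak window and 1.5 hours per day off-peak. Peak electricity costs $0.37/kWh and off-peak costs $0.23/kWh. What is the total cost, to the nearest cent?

Power = 0.5 A × 230 V = 115 W = 0.115 kW
Peak energy = 0.115 kW × 1 h × 30 = 3.45 kWh
Off-peak energy = 0.115 kW × 1.5 h × 30 = 5.175 kWh
Cost = 3.45 × $0.37 + 5.175 × $0.23 = $1.2765 + $1.19025 = $2.47

$2.47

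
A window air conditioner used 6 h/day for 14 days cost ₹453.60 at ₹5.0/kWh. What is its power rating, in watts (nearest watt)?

Energy = ₹453.60 ÷ ₹5.0/kWh = 90.72 kWh
Runtime = 6 h/day × 14 days = 84 h
Power = 90.72 kWh ÷ 84 h = 1.08 kW = 1080 W

1080 W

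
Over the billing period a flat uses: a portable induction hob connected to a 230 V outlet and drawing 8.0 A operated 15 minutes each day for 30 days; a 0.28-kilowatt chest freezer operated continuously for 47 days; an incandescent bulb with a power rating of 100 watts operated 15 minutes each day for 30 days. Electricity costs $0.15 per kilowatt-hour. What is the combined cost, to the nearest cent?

portable induction hob: Power = 8.0 A × 230 V = 1840 W = 1.84 kW
portable induction hob: Runtime = 15 min × 30 = 450 min = 7.5 h
portable induction hob: 1.84 kW × 7.5 h = 13.8 kWh
chest freezer: Runtime = 24 h × 47 = 1128 h
chest freezer: 0.28 kW × 1128 h = 315.84 kWh
incandescent bulb: Runtime = 15 min × 30 = 450 min = 7.5 h
incandescent bulb: 0.1 kW × 7.5 h = 0.75 kWh
Total energy = 330.39 kWh
Cost = 330.39 × $0.15 = $49.56

$49.56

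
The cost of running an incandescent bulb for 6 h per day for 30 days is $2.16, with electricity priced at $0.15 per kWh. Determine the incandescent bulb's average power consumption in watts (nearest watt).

Energy = $2.16 ÷ $0.15/kWh = 14.4 kWh
Runtime = 6 h/day × 30 days = 180 h
Power = 14.4 kWh ÷ 180 h = 0.08 kW = 80 W

80 W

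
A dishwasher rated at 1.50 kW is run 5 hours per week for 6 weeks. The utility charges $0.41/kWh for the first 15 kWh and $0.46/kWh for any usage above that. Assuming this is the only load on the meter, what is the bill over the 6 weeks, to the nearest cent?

$19.95

Runtime = 5 h/week × 6 weeks = 30 h
Energy = 1.5 kW × 30 h = 45 kWh
Tier 1 (0–15 kWh): 15 × $0.41 = $6.15
Above 15 kWh: 30 × $0.46 = $13.8
Bill = $19.95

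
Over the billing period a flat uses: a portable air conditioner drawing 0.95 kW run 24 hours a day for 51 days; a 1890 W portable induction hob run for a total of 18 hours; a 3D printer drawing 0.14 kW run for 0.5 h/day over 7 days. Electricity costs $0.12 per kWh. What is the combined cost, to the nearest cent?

portable air conditioner: Runtime = 24 h × 51 = 1224 h
portable air conditioner: 0.95 kW × 1224 h = 1162.8 kWh
portable induction hob: 1.89 kW × 18 h = 34.02 kWh
3D printer: Runtime = 0.5 h/day × 7 days = 3.5 h
3D printer: 0.14 kW × 3.5 h = 0.49 kWh
Total energy = 1197.31 kWh
Cost = 1197.31 × $0.12 = $143.68

$143.68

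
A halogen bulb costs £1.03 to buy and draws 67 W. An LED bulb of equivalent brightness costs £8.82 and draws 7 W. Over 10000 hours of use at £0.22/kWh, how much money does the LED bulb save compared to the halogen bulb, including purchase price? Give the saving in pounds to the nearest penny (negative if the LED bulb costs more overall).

halogen bulb: £1.03 + (67/1000) kW × 10000 h × £0.22 = £1.03 + £147.4 = £148.43
LED bulb: £8.82 + (7/1000) kW × 10000 h × £0.22 = £8.82 + £15.4 = £24.22
Saving = £148.43 − £24.22 = £124.21

£124.21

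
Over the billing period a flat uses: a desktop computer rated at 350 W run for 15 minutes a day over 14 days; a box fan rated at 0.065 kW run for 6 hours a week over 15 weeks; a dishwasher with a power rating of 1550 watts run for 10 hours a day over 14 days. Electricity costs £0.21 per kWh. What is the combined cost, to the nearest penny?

£47.06

desktop computer: Runtime = 15 min × 14 = 210 min = 3.5 h
desktop computer: 0.35 kW × 3.5 h = 1.225 kWh
box fan: Runtime = 6 h/week × 15 weeks = 90 h
box fan: 0.065 kW × 90 h = 5.85 kWh
dishwasher: Runtime = 10 h/day × 14 days = 140 h
dishwasher: 1.55 kW × 140 h = 217 kWh
Total energy = 224.075 kWh
Cost = 224.075 × £0.21 = £47.06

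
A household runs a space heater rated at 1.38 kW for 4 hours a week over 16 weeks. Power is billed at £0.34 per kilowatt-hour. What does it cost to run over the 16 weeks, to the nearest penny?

Runtime = 4 h/week × 16 weeks = 64 h
Energy = 1.38 kW × 64 h = 88.32 kWh
Cost = 88.32 kWh × £0.34/kWh = £30.03

£30.03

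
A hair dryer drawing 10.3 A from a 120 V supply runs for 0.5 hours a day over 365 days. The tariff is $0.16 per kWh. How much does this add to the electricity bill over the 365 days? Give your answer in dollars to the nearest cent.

$36.09

Power = 10.3 A × 120 V = 1236 W = 1.236 kW
Runtime = 0.5 h/day × 365 days = 182.5 h
Energy = 1.236 kW × 182.5 h = 225.57 kWh
Cost = 225.57 kWh × $0.16/kWh = $36.09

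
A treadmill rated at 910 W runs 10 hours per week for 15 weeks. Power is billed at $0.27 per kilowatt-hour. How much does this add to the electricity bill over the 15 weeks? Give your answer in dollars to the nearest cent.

Runtime = 10 h/week × 15 weeks = 150 h
Energy = 0.91 kW × 150 h = 136.5 kWh
Cost = 136.5 kWh × $0.27/kWh = $36.86

$36.86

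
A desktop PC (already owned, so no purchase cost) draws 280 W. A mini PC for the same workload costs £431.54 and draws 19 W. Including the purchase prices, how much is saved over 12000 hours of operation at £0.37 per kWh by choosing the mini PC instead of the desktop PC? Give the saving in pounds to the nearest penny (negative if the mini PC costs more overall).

desktop PC: £0.00 + (280/1000) kW × 12000 h × £0.37 = £0.00 + £1243.2 = £1243.2
mini PC: £431.54 + (19/1000) kW × 12000 h × £0.37 = £431.54 + £84.36 = £515.9
Saving = £1243.2 − £515.9 = £727.3

£727.30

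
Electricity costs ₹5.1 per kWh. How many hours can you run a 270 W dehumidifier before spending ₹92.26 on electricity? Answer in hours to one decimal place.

67.0 h

Energy available = ₹92.26 ÷ ₹5.1/kWh = 18.0902 kWh
Hours = 18.0902 kWh ÷ 0.27 kW = 67.0 h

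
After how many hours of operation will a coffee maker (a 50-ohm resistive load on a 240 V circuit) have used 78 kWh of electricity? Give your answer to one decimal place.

Power = V²/R = 240²/50 = 1152 W = 1.152 kW
Hours = 78 kWh ÷ 1.152 kW = 67.7 h

67.7 h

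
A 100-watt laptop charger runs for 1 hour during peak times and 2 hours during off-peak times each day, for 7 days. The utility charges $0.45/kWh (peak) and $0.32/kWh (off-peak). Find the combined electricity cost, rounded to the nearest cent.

Peak energy = 0.1 kW × 1 h × 7 = 0.7 kWh
Off-peak energy = 0.1 kW × 2 h × 7 = 1.4 kWh
Cost = 0.7 × $0.45 + 1.4 × $0.32 = $0.315 + $0.448 = $0.76

$0.76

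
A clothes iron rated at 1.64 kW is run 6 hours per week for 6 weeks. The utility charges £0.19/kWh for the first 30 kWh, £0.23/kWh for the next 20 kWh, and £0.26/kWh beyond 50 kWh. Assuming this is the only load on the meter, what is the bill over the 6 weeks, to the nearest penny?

£12.65

Runtime = 6 h/week × 6 weeks = 36 h
Energy = 1.64 kW × 36 h = 59.04 kWh
Tier 1 (0–30 kWh): 30 × £0.19 = £5.7
Tier 2 (30–50 kWh): 20 × £0.23 = £4.6
Above 50 kWh: 9.04 × £0.26 = £2.3504
Bill = £12.65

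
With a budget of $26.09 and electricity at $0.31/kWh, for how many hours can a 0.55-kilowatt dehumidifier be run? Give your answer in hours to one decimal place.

Energy available = $26.09 ÷ $0.31/kWh = 84.1613 kWh
Hours = 84.1613 kWh ÷ 0.55 kW = 153.0 h

153.0 h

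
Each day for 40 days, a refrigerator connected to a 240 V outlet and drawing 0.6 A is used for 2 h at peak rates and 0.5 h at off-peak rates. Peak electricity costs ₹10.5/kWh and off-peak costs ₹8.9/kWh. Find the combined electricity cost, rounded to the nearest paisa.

₹146.59

Power = 0.6 A × 240 V = 144 W = 0.144 kW
Peak energy = 0.144 kW × 2 h × 40 = 11.52 kWh
Off-peak energy = 0.144 kW × 0.5 h × 40 = 2.88 kWh
Cost = 11.52 × ₹10.5 + 2.88 × ₹8.9 = ₹120.96 + ₹25.632 = ₹146.59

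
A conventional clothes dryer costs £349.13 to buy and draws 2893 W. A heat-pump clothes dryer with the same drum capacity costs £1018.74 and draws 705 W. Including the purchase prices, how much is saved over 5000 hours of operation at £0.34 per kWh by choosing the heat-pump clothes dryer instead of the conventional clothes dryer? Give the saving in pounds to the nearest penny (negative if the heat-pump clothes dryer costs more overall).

conventional clothes dryer: £349.13 + (2893/1000) kW × 5000 h × £0.34 = £349.13 + £4918.1 = £5267.23
heat-pump clothes dryer: £1018.74 + (705/1000) kW × 5000 h × £0.34 = £1018.74 + £1198.5 = £2217.24
Saving = £5267.23 − £2217.24 = £3049.99

£3049.99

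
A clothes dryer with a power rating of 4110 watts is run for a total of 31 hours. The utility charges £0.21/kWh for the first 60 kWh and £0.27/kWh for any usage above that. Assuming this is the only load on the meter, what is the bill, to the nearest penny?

Energy = 4.11 kW × 31 h = 127.41 kWh
Tier 1 (0–60 kWh): 60 × £0.21 = £12.6
Above 60 kWh: 67.41 × £0.27 = £18.2007
Bill = £30.80

£30.80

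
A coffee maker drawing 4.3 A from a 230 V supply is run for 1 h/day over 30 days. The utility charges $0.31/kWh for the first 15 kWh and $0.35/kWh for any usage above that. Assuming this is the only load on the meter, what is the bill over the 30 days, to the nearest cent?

Power = 4.3 A × 230 V = 989 W = 0.989 kW
Runtime = 1 h/day × 30 days = 30 h
Energy = 0.989 kW × 30 h = 29.67 kWh
Tier 1 (0–15 kWh): 15 × $0.31 = $4.65
Above 15 kWh: 14.67 × $0.35 = $5.1345
Bill = $9.78

$9.78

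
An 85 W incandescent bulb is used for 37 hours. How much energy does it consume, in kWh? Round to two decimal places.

3.15 kWh

Energy = 0.085 kW × 37 h = 3.145 kWh ≈ 3.15 kWh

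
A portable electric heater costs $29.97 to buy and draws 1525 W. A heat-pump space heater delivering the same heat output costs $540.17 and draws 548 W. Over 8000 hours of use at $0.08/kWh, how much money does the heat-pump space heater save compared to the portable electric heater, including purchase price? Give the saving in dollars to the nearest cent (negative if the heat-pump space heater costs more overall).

portable electric heater: $29.97 + (1525/1000) kW × 8000 h × $0.08 = $29.97 + $976 = $1005.97
heat-pump space heater: $540.17 + (548/1000) kW × 8000 h × $0.08 = $540.17 + $350.72 = $890.89
Saving = $1005.97 − $890.89 = $115.08

$115.08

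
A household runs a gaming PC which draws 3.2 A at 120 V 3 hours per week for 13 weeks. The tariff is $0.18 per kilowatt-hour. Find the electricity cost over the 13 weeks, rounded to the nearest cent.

$2.70

Power = 3.2 A × 120 V = 384 W = 0.384 kW
Runtime = 3 h/week × 13 weeks = 39 h
Energy = 0.384 kW × 39 h = 14.976 kWh
Cost = 14.976 kWh × $0.18/kWh = $2.70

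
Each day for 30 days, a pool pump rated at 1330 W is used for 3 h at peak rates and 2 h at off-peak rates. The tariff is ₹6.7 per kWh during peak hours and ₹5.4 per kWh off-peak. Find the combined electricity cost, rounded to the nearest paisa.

₹1232.91

Peak energy = 1.33 kW × 3 h × 30 = 119.7 kWh
Off-peak energy = 1.33 kW × 2 h × 30 = 79.8 kWh
Cost = 119.7 × ₹6.7 + 79.8 × ₹5.4 = ₹801.99 + ₹430.92 = ₹1232.91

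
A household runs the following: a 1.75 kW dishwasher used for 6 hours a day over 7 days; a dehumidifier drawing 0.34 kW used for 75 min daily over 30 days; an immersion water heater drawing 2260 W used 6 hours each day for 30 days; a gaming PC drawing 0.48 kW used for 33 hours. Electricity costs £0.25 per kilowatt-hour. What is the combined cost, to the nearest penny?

£127.22

dishwasher: Runtime = 6 h/day × 7 days = 42 h
dishwasher: 1.75 kW × 42 h = 73.5 kWh
dehumidifier: Runtime = 75 min × 30 = 2250 min = 37.5 h
dehumidifier: 0.34 kW × 37.5 h = 12.75 kWh
immersion water heater: Runtime = 6 h/day × 30 days = 180 h
immersion water heater: 2.26 kW × 180 h = 406.8 kWh
gaming PC: 0.48 kW × 33 h = 15.84 kWh
Total energy = 508.89 kWh
Cost = 508.89 × £0.25 = £127.22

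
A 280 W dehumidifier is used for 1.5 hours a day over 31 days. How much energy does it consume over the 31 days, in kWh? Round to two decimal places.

Runtime = 1.5 h/day × 31 days = 46.5 h
Energy = 0.28 kW × 46.5 h = 13.02 kWh

13.02 kWh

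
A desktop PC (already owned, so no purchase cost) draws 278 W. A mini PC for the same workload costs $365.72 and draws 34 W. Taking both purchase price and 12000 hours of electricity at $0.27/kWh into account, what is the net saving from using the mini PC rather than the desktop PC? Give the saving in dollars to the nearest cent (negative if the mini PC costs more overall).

$424.84

desktop PC: $0.00 + (278/1000) kW × 12000 h × $0.27 = $0.00 + $900.72 = $900.72
mini PC: $365.72 + (34/1000) kW × 12000 h × $0.27 = $365.72 + $110.16 = $475.88
Saving = $900.72 − $475.88 = $424.84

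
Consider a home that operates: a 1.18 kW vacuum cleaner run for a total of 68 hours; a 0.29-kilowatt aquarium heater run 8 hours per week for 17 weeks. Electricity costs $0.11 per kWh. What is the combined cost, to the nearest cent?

vacuum cleaner: 1.18 kW × 68 h = 80.24 kWh
aquarium heater: Runtime = 8 h/week × 17 weeks = 136 h
aquarium heater: 0.29 kW × 136 h = 39.44 kWh
Total energy = 119.68 kWh
Cost = 119.68 × $0.11 = $13.16

$13.16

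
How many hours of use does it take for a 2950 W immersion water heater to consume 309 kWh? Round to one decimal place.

Hours = 309 kWh ÷ 2.95 kW = 104.7 h

104.7 h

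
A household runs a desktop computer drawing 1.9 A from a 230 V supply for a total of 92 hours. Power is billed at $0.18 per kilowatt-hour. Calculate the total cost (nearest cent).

Power = 1.9 A × 230 V = 437 W = 0.437 kW
Energy = 0.437 kW × 92 h = 40.204 kWh
Cost = 40.204 kWh × $0.18/kWh = $7.24

$7.24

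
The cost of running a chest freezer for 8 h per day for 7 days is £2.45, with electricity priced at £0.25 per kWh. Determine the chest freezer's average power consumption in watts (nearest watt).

175 W

Energy = £2.45 ÷ £0.25/kWh = 9.8 kWh
Runtime = 8 h/day × 7 days = 56 h
Power = 9.8 kWh ÷ 56 h = 0.175 kW = 175 W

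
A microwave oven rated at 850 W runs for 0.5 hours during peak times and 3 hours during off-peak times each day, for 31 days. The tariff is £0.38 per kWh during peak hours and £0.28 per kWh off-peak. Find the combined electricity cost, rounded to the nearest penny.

£27.14

Peak energy = 0.85 kW × 0.5 h × 31 = 13.175 kWh
Off-peak energy = 0.85 kW × 3 h × 31 = 79.05 kWh
Cost = 13.175 × £0.38 + 79.05 × £0.28 = £5.0065 + £22.134 = £27.14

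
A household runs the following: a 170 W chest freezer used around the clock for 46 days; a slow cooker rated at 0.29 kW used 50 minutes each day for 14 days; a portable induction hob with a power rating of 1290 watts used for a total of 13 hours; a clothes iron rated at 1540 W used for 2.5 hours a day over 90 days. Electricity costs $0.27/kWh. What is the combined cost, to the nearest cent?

$149.67

chest freezer: Runtime = 24 h × 46 = 1104 h
chest freezer: 0.17 kW × 1104 h = 187.68 kWh
slow cooker: Runtime = 50 min × 14 = 700 min = 11.666666… h
slow cooker: 0.29 kW × 11.666666… h = 3.383333… kWh
portable induction hob: 1.29 kW × 13 h = 16.77 kWh
clothes iron: Runtime = 2.5 h/day × 90 days = 225 h
clothes iron: 1.54 kW × 225 h = 346.5 kWh
Total energy = 554.333333… kWh
Cost = 554.333333… × $0.27 = $149.67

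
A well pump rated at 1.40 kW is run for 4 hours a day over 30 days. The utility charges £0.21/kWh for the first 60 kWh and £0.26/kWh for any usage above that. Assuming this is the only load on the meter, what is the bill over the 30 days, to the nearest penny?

£40.68

Runtime = 4 h/day × 30 days = 120 h
Energy = 1.4 kW × 120 h = 168 kWh
Tier 1 (0–60 kWh): 60 × £0.21 = £12.6
Above 60 kWh: 108 × £0.26 = £28.08
Bill = £40.68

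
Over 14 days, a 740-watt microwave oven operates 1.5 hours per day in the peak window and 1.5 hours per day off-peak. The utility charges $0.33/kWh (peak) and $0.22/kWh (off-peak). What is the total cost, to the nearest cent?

Peak energy = 0.74 kW × 1.5 h × 14 = 15.54 kWh
Off-peak energy = 0.74 kW × 1.5 h × 14 = 15.54 kWh
Cost = 15.54 × $0.33 + 15.54 × $0.22 = $5.1282 + $3.4188 = $8.55

$8.55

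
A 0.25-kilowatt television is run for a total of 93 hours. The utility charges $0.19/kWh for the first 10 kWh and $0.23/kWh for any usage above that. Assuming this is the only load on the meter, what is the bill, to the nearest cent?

Energy = 0.25 kW × 93 h = 23.25 kWh
Tier 1 (0–10 kWh): 10 × $0.19 = $1.9
Above 10 kWh: 13.25 × $0.23 = $3.0475
Bill = $4.95

$4.95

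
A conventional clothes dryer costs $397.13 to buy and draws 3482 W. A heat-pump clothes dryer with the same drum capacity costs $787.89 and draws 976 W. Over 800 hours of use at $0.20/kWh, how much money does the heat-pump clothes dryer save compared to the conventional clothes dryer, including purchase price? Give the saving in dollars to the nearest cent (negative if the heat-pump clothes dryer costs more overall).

$10.20

conventional clothes dryer: $397.13 + (3482/1000) kW × 800 h × $0.20 = $397.13 + $557.12 = $954.25
heat-pump clothes dryer: $787.89 + (976/1000) kW × 800 h × $0.20 = $787.89 + $156.16 = $944.05
Saving = $954.25 − $944.05 = $10.2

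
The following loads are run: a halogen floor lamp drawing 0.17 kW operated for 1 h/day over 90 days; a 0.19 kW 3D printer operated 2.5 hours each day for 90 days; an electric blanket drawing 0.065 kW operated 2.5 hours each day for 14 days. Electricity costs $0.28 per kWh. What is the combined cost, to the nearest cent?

halogen floor lamp: Runtime = 1 h/day × 90 days = 90 h
halogen floor lamp: 0.17 kW × 90 h = 15.3 kWh
3D printer: Runtime = 2.5 h/day × 90 days = 225 h
3D printer: 0.19 kW × 225 h = 42.75 kWh
electric blanket: Runtime = 2.5 h/day × 14 days = 35 h
electric blanket: 0.065 kW × 35 h = 2.275 kWh
Total energy = 60.325 kWh
Cost = 60.325 × $0.28 = $16.89

$16.89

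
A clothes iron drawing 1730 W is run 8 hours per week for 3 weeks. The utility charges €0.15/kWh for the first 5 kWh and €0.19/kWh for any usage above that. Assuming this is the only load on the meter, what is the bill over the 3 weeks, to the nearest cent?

€7.69

Runtime = 8 h/week × 3 weeks = 24 h
Energy = 1.73 kW × 24 h = 41.52 kWh
Tier 1 (0–5 kWh): 5 × €0.15 = €0.75
Above 5 kWh: 36.52 × €0.19 = €6.9388
Bill = €7.69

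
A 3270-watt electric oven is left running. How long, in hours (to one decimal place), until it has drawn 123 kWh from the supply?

Hours = 123 kWh ÷ 3.27 kW = 37.6 h

37.6 h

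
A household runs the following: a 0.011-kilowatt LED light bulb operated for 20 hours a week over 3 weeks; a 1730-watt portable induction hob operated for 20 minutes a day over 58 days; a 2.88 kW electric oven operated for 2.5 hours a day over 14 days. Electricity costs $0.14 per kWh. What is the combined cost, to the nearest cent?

$18.89

LED light bulb: Runtime = 20 h/week × 3 weeks = 60 h
LED light bulb: 0.011 kW × 60 h = 0.66 kWh
portable induction hob: Runtime = 20 min × 58 = 1160 min = 19.333333… h
portable induction hob: 1.73 kW × 19.333333… h = 33.446666… kWh
electric oven: Runtime = 2.5 h/day × 14 days = 35 h
electric oven: 2.88 kW × 35 h = 100.8 kWh
Total energy = 134.906666… kWh
Cost = 134.906666… × $0.14 = $18.89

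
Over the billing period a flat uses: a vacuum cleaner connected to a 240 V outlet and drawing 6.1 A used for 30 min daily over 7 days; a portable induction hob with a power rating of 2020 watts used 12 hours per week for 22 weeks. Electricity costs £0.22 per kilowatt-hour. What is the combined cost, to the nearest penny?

vacuum cleaner: Power = 6.1 A × 240 V = 1464 W = 1.464 kW
vacuum cleaner: Runtime = 30 min × 7 = 210 min = 3.5 h
vacuum cleaner: 1.464 kW × 3.5 h = 5.124 kWh
portable induction hob: Runtime = 12 h/week × 22 weeks = 264 h
portable induction hob: 2.02 kW × 264 h = 533.28 kWh
Total energy = 538.404 kWh
Cost = 538.404 × £0.22 = £118.45

£118.45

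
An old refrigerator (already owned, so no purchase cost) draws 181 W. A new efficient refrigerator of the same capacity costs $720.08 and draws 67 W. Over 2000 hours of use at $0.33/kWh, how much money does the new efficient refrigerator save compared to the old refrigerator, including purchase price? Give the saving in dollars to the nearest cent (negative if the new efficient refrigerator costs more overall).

-$644.84

old refrigerator: $0.00 + (181/1000) kW × 2000 h × $0.33 = $0.00 + $119.46 = $119.46
new efficient refrigerator: $720.08 + (67/1000) kW × 2000 h × $0.33 = $720.08 + $44.22 = $764.3
Saving = $119.46 − $764.3 = −$644.84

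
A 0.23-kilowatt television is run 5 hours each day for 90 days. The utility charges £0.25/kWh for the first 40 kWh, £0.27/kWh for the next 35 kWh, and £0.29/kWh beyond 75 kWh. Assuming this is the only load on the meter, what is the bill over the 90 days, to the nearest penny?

£27.72

Runtime = 5 h/day × 90 days = 450 h
Energy = 0.23 kW × 450 h = 103.5 kWh
Tier 1 (0–40 kWh): 40 × £0.25 = £10
Tier 2 (40–75 kWh): 35 × £0.27 = £9.45
Above 75 kWh: 28.5 × £0.29 = £8.265
Bill = £27.72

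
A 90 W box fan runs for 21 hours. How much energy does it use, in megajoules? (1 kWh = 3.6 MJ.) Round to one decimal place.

6.8 MJ

Energy = 0.09 kW × 21 h = 1.89 kWh
= 1.89 × 3.6 MJ = 6.8 MJ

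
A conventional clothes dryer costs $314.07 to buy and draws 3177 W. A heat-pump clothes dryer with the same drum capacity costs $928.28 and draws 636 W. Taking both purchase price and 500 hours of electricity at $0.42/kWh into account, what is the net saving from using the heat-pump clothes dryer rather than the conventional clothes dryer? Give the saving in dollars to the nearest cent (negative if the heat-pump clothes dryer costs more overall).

-$80.60

conventional clothes dryer: $314.07 + (3177/1000) kW × 500 h × $0.42 = $314.07 + $667.17 = $981.24
heat-pump clothes dryer: $928.28 + (636/1000) kW × 500 h × $0.42 = $928.28 + $133.56 = $1061.84
Saving = $981.24 − $1061.84 = −$80.6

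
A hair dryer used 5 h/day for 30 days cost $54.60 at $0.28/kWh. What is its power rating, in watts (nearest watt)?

Energy = $54.60 ÷ $0.28/kWh = 195 kWh
Runtime = 5 h/day × 30 days = 150 h
Power = 195 kWh ÷ 150 h = 1.3 kW = 1300 W

1300 W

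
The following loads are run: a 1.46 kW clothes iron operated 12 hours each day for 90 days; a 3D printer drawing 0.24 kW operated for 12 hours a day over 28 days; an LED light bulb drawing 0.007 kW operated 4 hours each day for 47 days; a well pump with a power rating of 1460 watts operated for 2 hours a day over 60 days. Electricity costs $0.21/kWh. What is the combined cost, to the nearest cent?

clothes iron: Runtime = 12 h/day × 90 days = 1080 h
clothes iron: 1.46 kW × 1080 h = 1576.8 kWh
3D printer: Runtime = 12 h/day × 28 days = 336 h
3D printer: 0.24 kW × 336 h = 80.64 kWh
LED light bulb: Runtime = 4 h/day × 47 days = 188 h
LED light bulb: 0.007 kW × 188 h = 1.316 kWh
well pump: Runtime = 2 h/day × 60 days = 120 h
well pump: 1.46 kW × 120 h = 175.2 kWh
Total energy = 1833.956 kWh
Cost = 1833.956 × $0.21 = $385.13

$385.13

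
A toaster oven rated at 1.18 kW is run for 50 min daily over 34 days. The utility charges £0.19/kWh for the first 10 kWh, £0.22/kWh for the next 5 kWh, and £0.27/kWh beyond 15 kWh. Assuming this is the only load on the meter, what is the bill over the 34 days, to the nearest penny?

Runtime = 50 min × 34 = 1700 min = 28.333333… h
Energy = 1.18 kW × 28.333333… h = 33.433333… kWh
Tier 1 (0–10 kWh): 10 × £0.19 = £1.9
Tier 2 (10–15 kWh): 5 × £0.22 = £1.1
Above 15 kWh: 18.433333… × £0.27 = £4.977
Bill = £7.98

£7.98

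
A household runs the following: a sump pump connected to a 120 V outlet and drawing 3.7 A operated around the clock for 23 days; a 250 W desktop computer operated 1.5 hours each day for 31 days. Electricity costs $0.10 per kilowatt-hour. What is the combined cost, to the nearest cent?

$25.67

sump pump: Power = 3.7 A × 120 V = 444 W = 0.444 kW
sump pump: Runtime = 24 h × 23 = 552 h
sump pump: 0.444 kW × 552 h = 245.088 kWh
desktop computer: Runtime = 1.5 h/day × 31 days = 46.5 h
desktop computer: 0.25 kW × 46.5 h = 11.625 kWh
Total energy = 256.713 kWh
Cost = 256.713 × $0.10 = $25.67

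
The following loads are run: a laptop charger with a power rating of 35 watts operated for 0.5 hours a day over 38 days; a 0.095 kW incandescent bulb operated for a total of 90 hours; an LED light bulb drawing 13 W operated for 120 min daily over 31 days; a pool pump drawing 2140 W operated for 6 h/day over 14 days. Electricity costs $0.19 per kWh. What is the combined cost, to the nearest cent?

$36.06

laptop charger: Runtime = 0.5 h/day × 38 days = 19 h
laptop charger: 0.035 kW × 19 h = 0.665 kWh
incandescent bulb: 0.095 kW × 90 h = 8.55 kWh
LED light bulb: Runtime = 120 min × 31 = 3720 min = 62 h
LED light bulb: 0.013 kW × 62 h = 0.806 kWh
pool pump: Runtime = 6 h/day × 14 days = 84 h
pool pump: 2.14 kW × 84 h = 179.76 kWh
Total energy = 189.781 kWh
Cost = 189.781 × $0.19 = $36.06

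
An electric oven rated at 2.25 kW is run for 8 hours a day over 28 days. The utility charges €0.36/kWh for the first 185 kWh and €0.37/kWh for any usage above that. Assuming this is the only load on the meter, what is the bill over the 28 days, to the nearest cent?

Runtime = 8 h/day × 28 days = 224 h
Energy = 2.25 kW × 224 h = 504 kWh
Tier 1 (0–185 kWh): 185 × €0.36 = €66.6
Above 185 kWh: 319 × €0.37 = €118.03
Bill = €184.63

€184.63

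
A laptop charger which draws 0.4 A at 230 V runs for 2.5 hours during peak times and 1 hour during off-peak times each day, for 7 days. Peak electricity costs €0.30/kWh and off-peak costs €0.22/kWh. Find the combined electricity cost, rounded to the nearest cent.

€0.62

Power = 0.4 A × 230 V = 92 W = 0.092 kW
Peak energy = 0.092 kW × 2.5 h × 7 = 1.61 kWh
Off-peak energy = 0.092 kW × 1 h × 7 = 0.644 kWh
Cost = 1.61 × €0.30 + 0.644 × €0.22 = €0.483 + €0.14168 = €0.62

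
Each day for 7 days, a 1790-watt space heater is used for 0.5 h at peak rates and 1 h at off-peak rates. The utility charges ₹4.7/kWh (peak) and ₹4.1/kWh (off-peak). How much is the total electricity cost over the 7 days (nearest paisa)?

Peak energy = 1.79 kW × 0.5 h × 7 = 6.265 kWh
Off-peak energy = 1.79 kW × 1 h × 7 = 12.53 kWh
Cost = 6.265 × ₹4.7 + 12.53 × ₹4.1 = ₹29.4455 + ₹51.373 = ₹80.82

₹80.82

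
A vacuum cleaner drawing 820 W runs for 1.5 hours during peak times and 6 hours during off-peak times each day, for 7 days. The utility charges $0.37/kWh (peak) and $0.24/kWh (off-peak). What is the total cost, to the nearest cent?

$11.45

Peak energy = 0.82 kW × 1.5 h × 7 = 8.61 kWh
Off-peak energy = 0.82 kW × 6 h × 7 = 34.44 kWh
Cost = 8.61 × $0.37 + 34.44 × $0.24 = $3.1857 + $8.2656 = $11.45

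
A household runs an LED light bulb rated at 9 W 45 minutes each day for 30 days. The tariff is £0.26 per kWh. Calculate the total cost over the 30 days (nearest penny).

Runtime = 45 min × 30 = 1350 min = 22.5 h
Energy = 0.009 kW × 22.5 h = 0.2025 kWh
Cost = 0.2025 kWh × £0.26/kWh = £0.05

£0.05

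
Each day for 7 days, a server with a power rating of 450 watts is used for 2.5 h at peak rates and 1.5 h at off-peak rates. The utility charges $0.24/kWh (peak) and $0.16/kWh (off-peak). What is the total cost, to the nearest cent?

Peak energy = 0.45 kW × 2.5 h × 7 = 7.875 kWh
Off-peak energy = 0.45 kW × 1.5 h × 7 = 4.725 kWh
Cost = 7.875 × $0.24 + 4.725 × $0.16 = $1.89 + $0.756 = $2.65

$2.65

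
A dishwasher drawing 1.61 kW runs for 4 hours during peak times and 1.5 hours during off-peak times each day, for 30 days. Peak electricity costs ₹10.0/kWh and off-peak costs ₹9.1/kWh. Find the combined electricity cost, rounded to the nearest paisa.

Peak energy = 1.61 kW × 4 h × 30 = 193.2 kWh
Off-peak energy = 1.61 kW × 1.5 h × 30 = 72.45 kWh
Cost = 193.2 × ₹10.0 + 72.45 × ₹9.1 = ₹1932 + ₹659.295 = ₹2591.30

₹2591.30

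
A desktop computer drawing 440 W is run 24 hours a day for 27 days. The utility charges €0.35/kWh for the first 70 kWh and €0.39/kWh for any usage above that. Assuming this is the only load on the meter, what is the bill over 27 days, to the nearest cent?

€108.40

Runtime = 24 h × 27 = 648 h
Energy = 0.44 kW × 648 h = 285.12 kWh
Tier 1 (0–70 kWh): 70 × €0.35 = €24.5
Above 70 kWh: 215.12 × €0.39 = €83.8968
Bill = €108.40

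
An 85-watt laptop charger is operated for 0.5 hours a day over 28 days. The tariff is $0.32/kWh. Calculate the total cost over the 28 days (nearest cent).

Runtime = 0.5 h/day × 28 days = 14 h
Energy = 0.085 kW × 14 h = 1.19 kWh
Cost = 1.19 kWh × $0.32/kWh = $0.38

$0.38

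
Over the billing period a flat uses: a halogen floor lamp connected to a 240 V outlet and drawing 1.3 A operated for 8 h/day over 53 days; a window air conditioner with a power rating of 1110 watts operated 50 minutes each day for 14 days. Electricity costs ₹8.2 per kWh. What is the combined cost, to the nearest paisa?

₹1190.95

halogen floor lamp: Power = 1.3 A × 240 V = 312 W = 0.312 kW
halogen floor lamp: Runtime = 8 h/day × 53 days = 424 h
halogen floor lamp: 0.312 kW × 424 h = 132.288 kWh
window air conditioner: Runtime = 50 min × 14 = 700 min = 11.666666… h
window air conditioner: 1.11 kW × 11.666666… h = 12.95 kWh
Total energy = 145.238 kWh
Cost = 145.238 × ₹8.2 = ₹1190.95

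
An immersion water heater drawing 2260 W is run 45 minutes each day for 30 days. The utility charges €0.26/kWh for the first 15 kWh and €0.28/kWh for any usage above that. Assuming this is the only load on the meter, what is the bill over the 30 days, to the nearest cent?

Runtime = 45 min × 30 = 1350 min = 22.5 h
Energy = 2.26 kW × 22.5 h = 50.85 kWh
Tier 1 (0–15 kWh): 15 × €0.26 = €3.9
Above 15 kWh: 35.85 × €0.28 = €10.038
Bill = €13.94

€13.94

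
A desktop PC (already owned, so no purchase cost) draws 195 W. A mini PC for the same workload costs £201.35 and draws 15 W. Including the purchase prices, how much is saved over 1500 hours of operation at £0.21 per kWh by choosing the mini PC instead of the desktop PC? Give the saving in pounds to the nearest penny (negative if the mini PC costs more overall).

-£144.65

desktop PC: £0.00 + (195/1000) kW × 1500 h × £0.21 = £0.00 + £61.425 = £61.425
mini PC: £201.35 + (15/1000) kW × 1500 h × £0.21 = £201.35 + £4.725 = £206.075
Saving = £61.425 − £206.075 = −£144.65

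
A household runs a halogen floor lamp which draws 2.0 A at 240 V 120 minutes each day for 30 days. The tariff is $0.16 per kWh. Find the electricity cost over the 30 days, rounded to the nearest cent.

Power = 2.0 A × 240 V = 480 W = 0.48 kW
Runtime = 120 min × 30 = 3600 min = 60 h
Energy = 0.48 kW × 60 h = 28.8 kWh
Cost = 28.8 kWh × $0.16/kWh = $4.61

$4.61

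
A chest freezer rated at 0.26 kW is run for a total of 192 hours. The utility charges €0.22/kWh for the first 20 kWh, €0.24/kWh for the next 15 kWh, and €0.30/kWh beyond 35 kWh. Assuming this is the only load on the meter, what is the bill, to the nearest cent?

Energy = 0.26 kW × 192 h = 49.92 kWh
Tier 1 (0–20 kWh): 20 × €0.22 = €4.4
Tier 2 (20–35 kWh): 15 × €0.24 = €3.6
Above 35 kWh: 14.92 × €0.30 = €4.476
Bill = €12.48

€12.48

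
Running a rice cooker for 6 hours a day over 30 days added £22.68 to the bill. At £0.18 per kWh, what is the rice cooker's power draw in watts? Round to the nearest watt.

700 W

Energy = £22.68 ÷ £0.18/kWh = 126 kWh
Runtime = 6 h/day × 30 days = 180 h
Power = 126 kWh ÷ 180 h = 0.7 kW = 700 W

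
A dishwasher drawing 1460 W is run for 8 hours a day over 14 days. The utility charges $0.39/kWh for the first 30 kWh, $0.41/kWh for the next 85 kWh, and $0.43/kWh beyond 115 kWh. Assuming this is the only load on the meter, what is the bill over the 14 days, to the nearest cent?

Runtime = 8 h/day × 14 days = 112 h
Energy = 1.46 kW × 112 h = 163.52 kWh
Tier 1 (0–30 kWh): 30 × $0.39 = $11.7
Tier 2 (30–115 kWh): 85 × $0.41 = $34.85
Above 115 kWh: 48.52 × $0.43 = $20.8636
Bill = $67.41

$67.41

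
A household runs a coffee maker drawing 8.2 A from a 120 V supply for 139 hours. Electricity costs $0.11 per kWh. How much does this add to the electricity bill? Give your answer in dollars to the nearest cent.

Power = 8.2 A × 120 V = 984 W = 0.984 kW
Energy = 0.984 kW × 139 h = 136.776 kWh
Cost = 136.776 kWh × $0.11/kWh = $15.05

$15.05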